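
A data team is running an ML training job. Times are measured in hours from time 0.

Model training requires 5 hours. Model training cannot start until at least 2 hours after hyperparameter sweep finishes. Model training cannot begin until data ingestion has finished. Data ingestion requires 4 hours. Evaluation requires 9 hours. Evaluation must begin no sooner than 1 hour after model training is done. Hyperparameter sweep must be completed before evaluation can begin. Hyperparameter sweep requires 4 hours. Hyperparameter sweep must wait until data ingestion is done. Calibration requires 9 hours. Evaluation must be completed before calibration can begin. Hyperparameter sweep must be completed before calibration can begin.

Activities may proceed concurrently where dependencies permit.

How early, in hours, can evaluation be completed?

25

Nothing blocks data ingestion, so it runs from hour 0 to hour 4.
After data ingestion (finishes hour 4), hyperparameter sweep can start at hour 4 and finishes at hour 8.
Model training has to wait for hyperparameter sweep (finishes hour 8, plus 2-hour gap → hour 10); data ingestion (finishes hour 4). The latest of these is hour 10, so model training runs hour 10 to 10 + 5 = hour 15.
Evaluation needs all of model training (finishes hour 15, plus 1-hour gap → hour 16); hyperparameter sweep (finishes hour 8). That puts its earliest start at hour 16; it finishes at 16 + 9 = hour 25.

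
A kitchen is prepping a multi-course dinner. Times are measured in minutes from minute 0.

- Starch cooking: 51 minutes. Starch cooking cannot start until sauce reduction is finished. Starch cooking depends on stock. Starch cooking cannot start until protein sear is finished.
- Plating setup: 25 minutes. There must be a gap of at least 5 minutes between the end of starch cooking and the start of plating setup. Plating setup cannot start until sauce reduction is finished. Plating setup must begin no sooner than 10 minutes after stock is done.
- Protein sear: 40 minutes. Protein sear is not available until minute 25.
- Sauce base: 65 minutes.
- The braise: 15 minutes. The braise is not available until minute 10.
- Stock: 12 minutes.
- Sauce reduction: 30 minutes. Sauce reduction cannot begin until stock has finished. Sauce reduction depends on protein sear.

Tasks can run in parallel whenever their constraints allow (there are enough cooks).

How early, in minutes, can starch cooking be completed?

146

Protein sear waits on its own release at minute 25, so it starts at minute 25 and finishes at 25 + 40 = minute 65.
Stock can start immediately at minute 0; it finishes at minute 12.
Sauce reduction cannot start until stock (finishes minute 12); protein sear (finishes minute 65). The controlling bound is minute 65, so sauce reduction finishes at 65 + 30 = minute 95.
Starch cooking needs all of sauce reduction (finishes minute 95); stock (finishes minute 12); protein sear (finishes minute 65). That puts its earliest start at minute 95; it finishes at 95 + 51 = minute 146.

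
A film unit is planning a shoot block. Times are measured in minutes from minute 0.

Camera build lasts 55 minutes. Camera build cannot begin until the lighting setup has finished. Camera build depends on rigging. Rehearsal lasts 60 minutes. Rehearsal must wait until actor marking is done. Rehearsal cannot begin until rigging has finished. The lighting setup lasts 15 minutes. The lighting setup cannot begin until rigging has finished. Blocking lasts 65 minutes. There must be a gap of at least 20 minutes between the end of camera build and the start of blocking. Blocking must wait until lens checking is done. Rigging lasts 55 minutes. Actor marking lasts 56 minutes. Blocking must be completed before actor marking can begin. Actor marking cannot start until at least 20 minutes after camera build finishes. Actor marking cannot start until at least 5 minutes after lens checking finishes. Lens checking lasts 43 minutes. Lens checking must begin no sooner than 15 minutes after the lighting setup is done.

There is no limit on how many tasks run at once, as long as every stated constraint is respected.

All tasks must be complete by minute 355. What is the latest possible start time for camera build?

To finish by minute 355, rehearsal (duration 60) must start no later than minute 295.
Actor marking must finish before rehearsal (must start by minute 295). With a 56-minute duration, actor marking must start by 295 − 56 = minute 239.
Blocking has to be done before actor marking (must start by minute 239). That means finishing by minute 239, i.e. starting by 239 − 65 = minute 174.
Camera build must finish in time for blocking (must start by minute 174, minus 20-minute gap → minute 154); actor marking (must start by minute 239, minus 20-minute gap → minute 219). The tightest is minute 154, so camera build must start by 154 − 55 = minute 99.

99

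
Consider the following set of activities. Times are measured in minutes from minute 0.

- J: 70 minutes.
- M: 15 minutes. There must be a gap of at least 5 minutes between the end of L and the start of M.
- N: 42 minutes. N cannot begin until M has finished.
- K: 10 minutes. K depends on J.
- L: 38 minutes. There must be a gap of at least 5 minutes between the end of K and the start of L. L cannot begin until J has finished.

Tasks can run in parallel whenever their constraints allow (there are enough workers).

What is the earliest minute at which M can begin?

128

Nothing blocks J, so it runs from minute 0 to minute 70.
K waits on J (finishes minute 70), so it starts at minute 70 and finishes at 70 + 10 = minute 80.
L needs all of K (finishes minute 80, plus 5-minute gap → minute 85); J (finishes minute 70). That puts its earliest start at minute 85; it finishes at 85 + 38 = minute 123.
M waits on L (finishes minute 123, plus 5-minute gap → minute 128), so the earliest it can start is minute 128.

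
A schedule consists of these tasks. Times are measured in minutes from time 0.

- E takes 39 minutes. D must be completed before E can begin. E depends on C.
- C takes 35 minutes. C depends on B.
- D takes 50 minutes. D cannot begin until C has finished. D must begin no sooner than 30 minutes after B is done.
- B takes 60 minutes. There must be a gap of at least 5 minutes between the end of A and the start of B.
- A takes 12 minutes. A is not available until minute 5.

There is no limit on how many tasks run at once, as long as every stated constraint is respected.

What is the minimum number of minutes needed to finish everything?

206

After its own release at minute 5, A can start at minute 5 and finishes at minute 17.
After A (finishes minute 17, plus 5-minute gap → minute 22), B can start at minute 22 and finishes at minute 82.
After B (finishes minute 82), C can start at minute 82 and finishes at minute 117.
D cannot start until C (finishes minute 117); B (finishes minute 82, plus 30-minute gap → minute 112). The controlling bound is minute 117, so D finishes at 117 + 50 = minute 167.
E cannot start until D (finishes minute 167); C (finishes minute 117). The controlling bound is minute 167, so E finishes at 167 + 39 = minute 206.
All tasks are finished once the last one completes. Finish times: A at 17, B at 82, C at 117, D at 167, E at 206. The latest is minute 206.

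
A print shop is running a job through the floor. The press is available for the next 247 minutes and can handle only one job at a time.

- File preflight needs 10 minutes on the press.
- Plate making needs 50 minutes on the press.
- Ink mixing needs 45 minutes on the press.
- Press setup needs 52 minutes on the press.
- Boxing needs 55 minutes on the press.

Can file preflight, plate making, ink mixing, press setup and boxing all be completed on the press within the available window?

Yes

Running back to back, the jobs need 10 + 50 + 45 + 52 + 55 = 212 minutes on the press.
Since 212 ≤ 247, they fit within the window.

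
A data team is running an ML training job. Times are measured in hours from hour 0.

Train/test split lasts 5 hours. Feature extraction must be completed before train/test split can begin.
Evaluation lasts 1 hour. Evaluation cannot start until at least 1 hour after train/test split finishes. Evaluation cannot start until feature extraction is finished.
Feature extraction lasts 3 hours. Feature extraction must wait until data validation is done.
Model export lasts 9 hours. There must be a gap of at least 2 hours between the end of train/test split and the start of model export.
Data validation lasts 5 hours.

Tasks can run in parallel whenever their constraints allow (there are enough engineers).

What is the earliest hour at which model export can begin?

Data validation can start immediately at hour 0; it finishes at hour 5.
Feature extraction cannot begin until data validation (finishes hour 5). It runs from hour 5 to 5 + 3 = hour 8.
Train/test split waits on feature extraction (finishes hour 8), so it starts at hour 8 and finishes at 8 + 5 = hour 13.
Model export waits on train/test split (finishes hour 13, plus 2-hour gap → hour 15), so the earliest it can start is hour 15.

15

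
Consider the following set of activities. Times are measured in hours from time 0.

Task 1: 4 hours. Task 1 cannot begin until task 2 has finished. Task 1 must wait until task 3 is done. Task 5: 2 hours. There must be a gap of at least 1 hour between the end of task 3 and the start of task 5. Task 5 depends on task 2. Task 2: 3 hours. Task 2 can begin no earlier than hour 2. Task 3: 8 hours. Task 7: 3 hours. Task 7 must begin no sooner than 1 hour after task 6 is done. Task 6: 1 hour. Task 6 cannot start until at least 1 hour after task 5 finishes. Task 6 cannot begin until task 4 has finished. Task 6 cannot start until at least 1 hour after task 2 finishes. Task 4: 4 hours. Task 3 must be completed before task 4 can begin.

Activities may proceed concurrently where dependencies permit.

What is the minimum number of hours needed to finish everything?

17

Task 3 can start immediately at hour 0; it finishes at hour 8.
Task 4 waits on task 3 (finishes hour 8), so it starts at hour 8 and finishes at 8 + 4 = hour 12.
Task 2 cannot begin until its own release at hour 2. It runs from hour 2 to 2 + 3 = hour 5.
Task 5 needs all of task 3 (finishes hour 8, plus 1-hour gap → hour 9); task 2 (finishes hour 5). That puts its earliest start at hour 9; it finishes at 9 + 2 = hour 11.
Task 6 needs all of task 5 (finishes hour 11, plus 1-hour gap → hour 12); task 4 (finishes hour 12); task 2 (finishes hour 5, plus 1-hour gap → hour 6). That puts its earliest start at hour 12; it finishes at 12 + 1 = hour 13.
Task 7 waits on task 6 (finishes hour 13, plus 1-hour gap → hour 14), so it starts at hour 14 and finishes at 14 + 3 = hour 17.
Task 1 needs all of task 2 (finishes hour 5); task 3 (finishes hour 8). That puts its earliest start at hour 8; it finishes at 8 + 4 = hour 12.
All tasks are finished once the last one completes. Finish times: Task 1 at 12, Task 2 at 5, Task 3 at 8, Task 4 at 12, Task 5 at 11, Task 6 at 13, Task 7 at 17. The latest is hour 17.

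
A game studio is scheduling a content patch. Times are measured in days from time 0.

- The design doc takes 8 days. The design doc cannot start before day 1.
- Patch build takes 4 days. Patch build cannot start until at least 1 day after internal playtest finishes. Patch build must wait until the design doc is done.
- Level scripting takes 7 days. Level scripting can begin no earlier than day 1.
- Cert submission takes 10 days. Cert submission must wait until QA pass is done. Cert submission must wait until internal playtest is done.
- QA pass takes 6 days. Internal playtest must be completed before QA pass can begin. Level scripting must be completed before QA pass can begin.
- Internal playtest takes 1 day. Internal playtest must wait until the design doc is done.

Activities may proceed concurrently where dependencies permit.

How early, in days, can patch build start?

After its own release at day 1, the design doc can start at day 1 and finishes at day 9.
Internal playtest waits on the design doc (finishes day 9), so it starts at day 9 and finishes at 9 + 1 = day 10.
Patch build waits on internal playtest (finishes day 10, plus 1-day gap → day 11); the design doc (finishes day 9). The latest of these is day 11, which is the earliest patch build can start.

11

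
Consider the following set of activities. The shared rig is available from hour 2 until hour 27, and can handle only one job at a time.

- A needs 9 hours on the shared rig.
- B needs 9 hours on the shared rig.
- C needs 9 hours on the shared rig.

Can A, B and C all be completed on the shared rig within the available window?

The shared rig window is 27 − 2 = 25 hours.
Running back to back, the jobs need 9 + 9 + 9 = 27 hours on the shared rig.
Since 27 > 25, they cannot all fit.

No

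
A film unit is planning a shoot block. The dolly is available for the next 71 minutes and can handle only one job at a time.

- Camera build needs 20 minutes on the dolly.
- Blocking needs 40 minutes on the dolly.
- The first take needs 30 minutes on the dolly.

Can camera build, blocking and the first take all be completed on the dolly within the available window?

Running back to back, the jobs need 20 + 40 + 30 = 90 minutes on the dolly.
Since 90 > 71, they cannot all fit.

No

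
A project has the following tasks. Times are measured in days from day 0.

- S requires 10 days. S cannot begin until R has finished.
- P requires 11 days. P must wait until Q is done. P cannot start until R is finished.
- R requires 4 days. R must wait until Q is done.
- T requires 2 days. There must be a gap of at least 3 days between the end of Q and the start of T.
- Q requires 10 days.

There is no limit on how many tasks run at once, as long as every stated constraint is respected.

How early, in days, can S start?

Q has no prerequisites, so it starts at day 0 and finishes at day 10.
R waits on Q (finishes day 10), so it starts at day 10 and finishes at 10 + 4 = day 14.
S waits on R (finishes day 14), so the earliest it can start is day 14.

14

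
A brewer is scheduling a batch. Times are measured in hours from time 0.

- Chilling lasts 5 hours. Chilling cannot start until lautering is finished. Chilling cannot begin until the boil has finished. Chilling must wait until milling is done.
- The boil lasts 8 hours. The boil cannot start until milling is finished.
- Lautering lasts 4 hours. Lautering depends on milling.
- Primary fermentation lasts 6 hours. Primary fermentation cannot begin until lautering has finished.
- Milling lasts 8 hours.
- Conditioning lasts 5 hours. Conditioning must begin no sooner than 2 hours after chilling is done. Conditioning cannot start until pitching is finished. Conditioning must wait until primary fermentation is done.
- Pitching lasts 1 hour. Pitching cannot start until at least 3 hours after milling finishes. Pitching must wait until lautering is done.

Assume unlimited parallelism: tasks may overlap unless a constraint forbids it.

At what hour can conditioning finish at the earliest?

Nothing blocks milling, so it runs from hour 0 to hour 8.
The boil cannot begin until milling (finishes hour 8). It runs from hour 8 to 8 + 8 = hour 16.
Lautering cannot begin until milling (finishes hour 8). It runs from hour 8 to 8 + 4 = hour 12.
Primary fermentation waits on lautering (finishes hour 12), so it starts at hour 12 and finishes at 12 + 6 = hour 18.
Pitching needs all of milling (finishes hour 8, plus 3-hour gap → hour 11); lautering (finishes hour 12). That puts its earliest start at hour 12; it finishes at 12 + 1 = hour 13.
For chilling: lautering (finishes hour 12); the boil (finishes hour 16); milling (finishes hour 8). Taking the maximum gives a start of hour 16, and it finishes at 16 + 5 = hour 21.
Conditioning cannot start until chilling (finishes hour 21, plus 2-hour gap → hour 23); pitching (finishes hour 13); primary fermentation (finishes hour 18). The controlling bound is hour 23, so conditioning finishes at 23 + 5 = hour 28.

28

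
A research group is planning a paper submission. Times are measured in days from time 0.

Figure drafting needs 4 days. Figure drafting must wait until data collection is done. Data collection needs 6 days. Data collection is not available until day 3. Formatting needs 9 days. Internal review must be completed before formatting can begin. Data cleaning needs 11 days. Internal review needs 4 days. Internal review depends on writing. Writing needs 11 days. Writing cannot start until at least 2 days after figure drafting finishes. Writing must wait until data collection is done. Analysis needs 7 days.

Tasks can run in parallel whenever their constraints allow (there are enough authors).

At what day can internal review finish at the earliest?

30

Data collection cannot begin until its own release at day 3. It runs from day 3 to 3 + 6 = day 9.
Figure drafting waits on data collection (finishes day 9), so it starts at day 9 and finishes at 9 + 4 = day 13.
Writing has to wait for figure drafting (finishes day 13, plus 2-day gap → day 15); data collection (finishes day 9). The latest of these is day 15, so writing runs day 15 to 15 + 11 = day 26.
After writing (finishes day 26), internal review can start at day 26 and finishes at day 30.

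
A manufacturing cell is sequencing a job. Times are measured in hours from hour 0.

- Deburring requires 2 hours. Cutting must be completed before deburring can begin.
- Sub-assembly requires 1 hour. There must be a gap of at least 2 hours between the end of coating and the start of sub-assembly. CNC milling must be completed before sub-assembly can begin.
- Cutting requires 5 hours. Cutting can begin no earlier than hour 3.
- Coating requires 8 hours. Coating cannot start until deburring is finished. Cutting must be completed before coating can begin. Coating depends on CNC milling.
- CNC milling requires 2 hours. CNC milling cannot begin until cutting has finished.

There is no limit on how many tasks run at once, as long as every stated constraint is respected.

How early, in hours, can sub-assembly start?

20

Cutting cannot begin until its own release at hour 3. It runs from hour 3 to 3 + 5 = hour 8.
After cutting (finishes hour 8), CNC milling can start at hour 8 and finishes at hour 10.
Deburring waits on cutting (finishes hour 8), so it starts at hour 8 and finishes at 8 + 2 = hour 10.
Coating cannot start until deburring (finishes hour 10); cutting (finishes hour 8); CNC milling (finishes hour 10). The controlling bound is hour 10, so coating finishes at 10 + 8 = hour 18.
Sub-assembly waits on coating (finishes hour 18, plus 2-hour gap → hour 20); CNC milling (finishes hour 10). The latest of these is hour 20, which is the earliest sub-assembly can start.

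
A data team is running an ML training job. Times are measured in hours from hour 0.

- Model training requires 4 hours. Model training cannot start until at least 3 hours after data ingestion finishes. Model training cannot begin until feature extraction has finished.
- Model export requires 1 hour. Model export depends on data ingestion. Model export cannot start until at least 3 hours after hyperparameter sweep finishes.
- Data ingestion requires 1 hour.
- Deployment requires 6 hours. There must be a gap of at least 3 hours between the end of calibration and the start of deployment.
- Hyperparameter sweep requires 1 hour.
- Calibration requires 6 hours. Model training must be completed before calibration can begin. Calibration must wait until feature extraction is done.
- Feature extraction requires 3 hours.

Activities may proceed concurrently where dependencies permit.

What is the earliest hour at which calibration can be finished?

Feature extraction has no prerequisites, so it starts at hour 0 and finishes at hour 3.
Data ingestion can start immediately at hour 0; it finishes at hour 1.
Model training needs all of data ingestion (finishes hour 1, plus 3-hour gap → hour 4); feature extraction (finishes hour 3). That puts its earliest start at hour 4; it finishes at 4 + 4 = hour 8.
Calibration cannot start until model training (finishes hour 8); feature extraction (finishes hour 3). The controlling bound is hour 8, so calibration finishes at 8 + 6 = hour 14.

14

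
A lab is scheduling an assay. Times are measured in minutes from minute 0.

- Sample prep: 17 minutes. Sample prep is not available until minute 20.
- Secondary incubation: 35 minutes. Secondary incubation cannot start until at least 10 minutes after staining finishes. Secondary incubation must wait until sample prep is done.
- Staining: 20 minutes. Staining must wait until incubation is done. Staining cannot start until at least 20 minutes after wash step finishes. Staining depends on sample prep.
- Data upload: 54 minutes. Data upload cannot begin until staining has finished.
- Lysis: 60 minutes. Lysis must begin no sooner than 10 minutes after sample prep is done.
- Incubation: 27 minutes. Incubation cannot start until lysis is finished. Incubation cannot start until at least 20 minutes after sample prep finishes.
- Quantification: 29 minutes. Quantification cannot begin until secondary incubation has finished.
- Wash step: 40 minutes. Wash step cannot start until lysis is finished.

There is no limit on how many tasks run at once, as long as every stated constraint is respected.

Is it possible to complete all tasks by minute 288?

Sample prep waits on its own release at minute 20, so it starts at minute 20 and finishes at 20 + 17 = minute 37.
Lysis cannot begin until sample prep (finishes minute 37, plus 10-minute gap → minute 47). It runs from minute 47 to 47 + 60 = minute 107.
Wash step waits on lysis (finishes minute 107), so it starts at minute 107 and finishes at 107 + 40 = minute 147.
Incubation has to wait for lysis (finishes minute 107); sample prep (finishes minute 37, plus 20-minute gap → minute 57). The latest of these is minute 107, so incubation runs minute 107 to 107 + 27 = minute 134.
Staining has to wait for incubation (finishes minute 134); wash step (finishes minute 147, plus 20-minute gap → minute 167); sample prep (finishes minute 37). The latest of these is minute 167, so staining runs minute 167 to 167 + 20 = minute 187.
Data upload waits on staining (finishes minute 187), so it starts at minute 187 and finishes at 187 + 54 = minute 241.
Secondary incubation cannot start until staining (finishes minute 187, plus 10-minute gap → minute 197); sample prep (finishes minute 37). The controlling bound is minute 197, so secondary incubation finishes at 197 + 35 = minute 232.
After secondary incubation (finishes minute 232), quantification can start at minute 232 and finishes at minute 261.
Every task is finished by minute 261, which is no later than the deadline of 288, so the schedule is feasible.

Yes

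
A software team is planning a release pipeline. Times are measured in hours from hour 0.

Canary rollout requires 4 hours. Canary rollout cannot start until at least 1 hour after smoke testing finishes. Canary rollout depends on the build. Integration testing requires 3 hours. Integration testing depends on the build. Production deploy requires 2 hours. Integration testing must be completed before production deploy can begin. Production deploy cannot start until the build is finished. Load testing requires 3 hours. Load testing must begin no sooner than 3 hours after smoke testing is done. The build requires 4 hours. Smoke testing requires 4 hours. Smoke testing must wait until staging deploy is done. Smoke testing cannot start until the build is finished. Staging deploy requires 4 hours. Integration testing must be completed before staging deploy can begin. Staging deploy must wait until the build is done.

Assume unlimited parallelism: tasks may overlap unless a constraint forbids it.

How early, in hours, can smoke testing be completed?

Nothing blocks the build, so it runs from hour 0 to hour 4.
After the build (finishes hour 4), integration testing can start at hour 4 and finishes at hour 7.
Staging deploy cannot start until integration testing (finishes hour 7); the build (finishes hour 4). The controlling bound is hour 7, so staging deploy finishes at 7 + 4 = hour 11.
Smoke testing has to wait for staging deploy (finishes hour 11); the build (finishes hour 4). The latest of these is hour 11, so smoke testing runs hour 11 to 11 + 4 = hour 15.

15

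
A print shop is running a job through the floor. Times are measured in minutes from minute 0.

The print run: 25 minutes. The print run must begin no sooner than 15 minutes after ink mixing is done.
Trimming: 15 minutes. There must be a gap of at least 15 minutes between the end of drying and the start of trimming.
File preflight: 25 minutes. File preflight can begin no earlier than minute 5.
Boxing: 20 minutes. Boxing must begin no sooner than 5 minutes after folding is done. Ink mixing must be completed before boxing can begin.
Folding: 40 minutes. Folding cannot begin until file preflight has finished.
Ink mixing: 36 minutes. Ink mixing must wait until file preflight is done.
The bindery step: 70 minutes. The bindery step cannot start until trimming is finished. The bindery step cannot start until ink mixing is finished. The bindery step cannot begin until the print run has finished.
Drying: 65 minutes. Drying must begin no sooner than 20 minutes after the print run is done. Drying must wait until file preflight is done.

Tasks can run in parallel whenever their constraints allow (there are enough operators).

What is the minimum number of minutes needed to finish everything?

291

File preflight waits on its own release at minute 5, so it starts at minute 5 and finishes at 5 + 25 = minute 30.
After file preflight (finishes minute 30), folding can start at minute 30 and finishes at minute 70.
After file preflight (finishes minute 30), ink mixing can start at minute 30 and finishes at minute 66.
Boxing has to wait for folding (finishes minute 70, plus 5-minute gap → minute 75); ink mixing (finishes minute 66). The latest of these is minute 75, so boxing runs minute 75 to 75 + 20 = minute 95.
The print run cannot begin until ink mixing (finishes minute 66, plus 15-minute gap → minute 81). It runs from minute 81 to 81 + 25 = minute 106.
Drying needs all of the print run (finishes minute 106, plus 20-minute gap → minute 126); file preflight (finishes minute 30). That puts its earliest start at minute 126; it finishes at 126 + 65 = minute 191.
After drying (finishes minute 191, plus 15-minute gap → minute 206), trimming can start at minute 206 and finishes at minute 221.
The bindery step needs all of trimming (finishes minute 221); ink mixing (finishes minute 66); the print run (finishes minute 106). That puts its earliest start at minute 221; it finishes at 221 + 70 = minute 291.
All tasks are finished once the last one completes. Finish times: File preflight at 30, Ink mixing at 66, The print run at 106, Drying at 191, Trimming at 221, Folding at 70, The bindery step at 291, Boxing at 95. The latest is minute 291.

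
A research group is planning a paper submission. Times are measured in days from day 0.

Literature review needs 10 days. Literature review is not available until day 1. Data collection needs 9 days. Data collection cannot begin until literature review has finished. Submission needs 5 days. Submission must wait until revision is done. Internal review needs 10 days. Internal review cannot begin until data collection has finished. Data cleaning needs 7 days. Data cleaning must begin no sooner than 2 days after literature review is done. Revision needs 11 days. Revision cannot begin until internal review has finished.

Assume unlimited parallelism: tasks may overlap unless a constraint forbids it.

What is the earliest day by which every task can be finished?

Literature review waits on its own release at day 1, so it starts at day 1 and finishes at 1 + 10 = day 11.
Data cleaning waits on literature review (finishes day 11, plus 2-day gap → day 13), so it starts at day 13 and finishes at 13 + 7 = day 20.
After literature review (finishes day 11), data collection can start at day 11 and finishes at day 20.
Internal review cannot begin until data collection (finishes day 20). It runs from day 20 to 20 + 10 = day 30.
Revision waits on internal review (finishes day 30), so it starts at day 30 and finishes at 30 + 11 = day 41.
Submission waits on revision (finishes day 41), so it starts at day 41 and finishes at 41 + 5 = day 46.
All tasks are finished once the last one completes. Finish times: Literature review at 11, Data collection at 20, Data cleaning at 20, Internal review at 30, Revision at 41, Submission at 46. The latest is day 46.

46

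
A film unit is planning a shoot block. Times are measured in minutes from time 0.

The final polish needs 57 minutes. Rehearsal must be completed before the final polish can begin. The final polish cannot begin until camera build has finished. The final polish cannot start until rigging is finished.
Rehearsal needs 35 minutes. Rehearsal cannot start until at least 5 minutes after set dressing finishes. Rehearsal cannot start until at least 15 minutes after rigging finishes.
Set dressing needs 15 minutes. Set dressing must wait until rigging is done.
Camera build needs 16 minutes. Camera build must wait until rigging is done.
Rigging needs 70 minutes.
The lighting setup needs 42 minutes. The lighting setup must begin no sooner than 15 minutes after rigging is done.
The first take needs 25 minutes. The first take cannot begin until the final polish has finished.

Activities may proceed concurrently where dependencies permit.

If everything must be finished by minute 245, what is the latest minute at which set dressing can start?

To finish by minute 245, the first take (duration 25) must start no later than minute 220.
Since the first take (must start by minute 220) depends on it, the final polish must finish by minute 220. Backing off its 57-minute duration gives a latest start of minute 163.
Since the final polish (must start by minute 163) depends on it, rehearsal must finish by minute 163. Backing off its 35-minute duration gives a latest start of minute 128.
Since rehearsal (must start by minute 128, minus 5-minute gap → minute 123) depends on it, set dressing must finish by minute 123. Backing off its 15-minute duration gives a latest start of minute 108.

108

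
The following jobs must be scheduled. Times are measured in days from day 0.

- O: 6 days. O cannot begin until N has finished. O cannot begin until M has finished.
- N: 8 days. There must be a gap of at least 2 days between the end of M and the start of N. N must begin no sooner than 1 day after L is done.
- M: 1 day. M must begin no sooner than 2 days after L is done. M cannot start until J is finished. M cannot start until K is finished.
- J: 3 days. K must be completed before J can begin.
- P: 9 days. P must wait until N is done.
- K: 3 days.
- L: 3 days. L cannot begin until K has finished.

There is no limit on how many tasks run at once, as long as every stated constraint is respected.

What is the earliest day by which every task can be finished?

Nothing blocks K, so it runs from day 0 to day 3.
L cannot begin until K (finishes day 3). It runs from day 3 to 3 + 3 = day 6.
After K (finishes day 3), J can start at day 3 and finishes at day 6.
M needs all of L (finishes day 6, plus 2-day gap → day 8); J (finishes day 6); K (finishes day 3). That puts its earliest start at day 8; it finishes at 8 + 1 = day 9.
For N: M (finishes day 9, plus 2-day gap → day 11); L (finishes day 6, plus 1-day gap → day 7). Taking the maximum gives a start of day 11, and it finishes at 11 + 8 = day 19.
After N (finishes day 19), P can start at day 19 and finishes at day 28.
For O: N (finishes day 19); M (finishes day 9). Taking the maximum gives a start of day 19, and it finishes at 19 + 6 = day 25.
All tasks are finished once the last one completes. Finish times: J at 6, K at 3, L at 6, M at 9, N at 19, O at 25, P at 28. The latest is day 28.

28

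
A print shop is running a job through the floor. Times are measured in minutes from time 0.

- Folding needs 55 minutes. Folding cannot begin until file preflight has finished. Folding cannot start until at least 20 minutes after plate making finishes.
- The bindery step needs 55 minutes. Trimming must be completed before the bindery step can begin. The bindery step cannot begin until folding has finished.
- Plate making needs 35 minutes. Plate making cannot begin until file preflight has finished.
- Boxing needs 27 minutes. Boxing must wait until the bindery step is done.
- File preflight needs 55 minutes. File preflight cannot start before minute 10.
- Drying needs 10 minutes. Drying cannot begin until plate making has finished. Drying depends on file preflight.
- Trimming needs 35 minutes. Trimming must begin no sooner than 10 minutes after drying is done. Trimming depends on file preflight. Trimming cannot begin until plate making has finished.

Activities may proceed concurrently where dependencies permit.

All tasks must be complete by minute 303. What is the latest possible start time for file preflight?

56

Boxing must finish by minute 303; it takes 27 minutes, so it must start by 303 − 27 = minute 276.
The bindery step feeds into boxing (must start by minute 276); so the bindery step must finish by minute 276 and therefore start by minute 221.
Trimming must finish before the bindery step (must start by minute 221). With a 35-minute duration, trimming must start by 221 − 35 = minute 186.
Drying feeds into trimming (must start by minute 186, minus 10-minute gap → minute 176); so drying must finish by minute 176 and therefore start by minute 166.
Since the bindery step (must start by minute 221) depends on it, folding must finish by minute 221. Backing off its 55-minute duration gives a latest start of minute 166.
Plate making feeds drying (must start by minute 166); trimming (must start by minute 186); folding (must start by minute 166, minus 20-minute gap → minute 146). Taking the minimum, plate making must finish by minute 146 and start by 146 − 35 = minute 111.
File preflight must finish in time for plate making (must start by minute 111); drying (must start by minute 166); trimming (must start by minute 186); folding (must start by minute 166). The tightest is minute 111, so file preflight must start by 111 − 55 = minute 56.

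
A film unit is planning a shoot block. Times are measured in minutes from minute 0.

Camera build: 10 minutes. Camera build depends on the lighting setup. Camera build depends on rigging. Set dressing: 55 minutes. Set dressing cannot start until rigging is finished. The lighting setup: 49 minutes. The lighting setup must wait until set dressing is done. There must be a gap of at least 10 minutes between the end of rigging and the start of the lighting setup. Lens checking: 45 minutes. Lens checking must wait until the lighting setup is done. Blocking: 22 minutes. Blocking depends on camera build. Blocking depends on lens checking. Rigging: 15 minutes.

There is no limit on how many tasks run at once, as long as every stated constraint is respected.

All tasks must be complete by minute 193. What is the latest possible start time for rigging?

7

Blocking must finish by minute 193; it takes 22 minutes, so it must start by 193 − 22 = minute 171.
Camera build feeds into blocking (must start by minute 171); so camera build must finish by minute 171 and therefore start by minute 161.
Lens checking feeds into blocking (must start by minute 171); so lens checking must finish by minute 171 and therefore start by minute 126.
For the lighting setup: camera build (must start by minute 161); lens checking (must start by minute 126). The most restrictive is minute 126; with a 49-minute duration, the lighting setup must start by minute 77.
Set dressing has to be done before the lighting setup (must start by minute 77). That means finishing by minute 77, i.e. starting by 77 − 55 = minute 22.
For rigging: set dressing (must start by minute 22); the lighting setup (must start by minute 77, minus 10-minute gap → minute 67); camera build (must start by minute 161). The most restrictive is minute 22; with a 15-minute duration, rigging must start by minute 7.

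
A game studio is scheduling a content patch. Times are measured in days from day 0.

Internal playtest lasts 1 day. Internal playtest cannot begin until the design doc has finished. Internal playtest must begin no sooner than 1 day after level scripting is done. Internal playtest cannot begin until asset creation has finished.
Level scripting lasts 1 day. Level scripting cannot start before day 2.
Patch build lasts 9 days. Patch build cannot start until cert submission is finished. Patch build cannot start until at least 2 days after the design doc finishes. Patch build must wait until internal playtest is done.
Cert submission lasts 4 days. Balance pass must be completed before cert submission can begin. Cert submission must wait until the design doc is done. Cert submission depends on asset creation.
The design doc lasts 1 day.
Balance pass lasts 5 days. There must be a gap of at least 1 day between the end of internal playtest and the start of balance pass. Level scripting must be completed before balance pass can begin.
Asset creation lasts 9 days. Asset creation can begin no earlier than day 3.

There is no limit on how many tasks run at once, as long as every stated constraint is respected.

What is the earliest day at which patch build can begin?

Level scripting waits on its own release at day 2, so it starts at day 2 and finishes at 2 + 1 = day 3.
Asset creation waits on its own release at day 3, so it starts at day 3 and finishes at 3 + 9 = day 12.
Nothing blocks the design doc, so it runs from day 0 to day 1.
For internal playtest: the design doc (finishes day 1); level scripting (finishes day 3, plus 1-day gap → day 4); asset creation (finishes day 12). Taking the maximum gives a start of day 12, and it finishes at 12 + 1 = day 13.
For balance pass: internal playtest (finishes day 13, plus 1-day gap → day 14); level scripting (finishes day 3). Taking the maximum gives a start of day 14, and it finishes at 14 + 5 = day 19.
Cert submission cannot start until balance pass (finishes day 19); the design doc (finishes day 1); asset creation (finishes day 12). The controlling bound is day 19, so cert submission finishes at 19 + 4 = day 23.
Patch build waits on cert submission (finishes day 23); the design doc (finishes day 1, plus 2-day gap → day 3); internal playtest (finishes day 13). The latest of these is day 23, which is the earliest patch build can start.

23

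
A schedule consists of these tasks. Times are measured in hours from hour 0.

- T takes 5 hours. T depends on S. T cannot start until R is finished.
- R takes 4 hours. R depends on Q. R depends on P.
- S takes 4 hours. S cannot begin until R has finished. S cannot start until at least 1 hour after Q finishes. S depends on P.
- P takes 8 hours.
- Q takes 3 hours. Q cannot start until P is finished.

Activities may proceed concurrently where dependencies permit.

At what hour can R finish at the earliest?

15

P can start immediately at hour 0; it finishes at hour 8.
After P (finishes hour 8), Q can start at hour 8 and finishes at hour 11.
R needs all of Q (finishes hour 11); P (finishes hour 8). That puts its earliest start at hour 11; it finishes at 11 + 4 = hour 15.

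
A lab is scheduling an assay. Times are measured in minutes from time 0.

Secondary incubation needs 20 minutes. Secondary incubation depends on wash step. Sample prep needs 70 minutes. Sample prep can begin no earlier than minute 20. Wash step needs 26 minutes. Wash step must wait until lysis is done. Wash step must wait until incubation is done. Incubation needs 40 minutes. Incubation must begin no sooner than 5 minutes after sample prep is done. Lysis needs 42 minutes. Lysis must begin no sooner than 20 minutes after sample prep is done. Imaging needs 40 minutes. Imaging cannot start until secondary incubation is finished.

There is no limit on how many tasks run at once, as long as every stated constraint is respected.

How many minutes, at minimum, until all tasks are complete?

Sample prep cannot begin until its own release at minute 20. It runs from minute 20 to 20 + 70 = minute 90.
After sample prep (finishes minute 90, plus 5-minute gap → minute 95), incubation can start at minute 95 and finishes at minute 135.
Lysis waits on sample prep (finishes minute 90, plus 20-minute gap → minute 110), so it starts at minute 110 and finishes at 110 + 42 = minute 152.
Wash step has to wait for lysis (finishes minute 152); incubation (finishes minute 135). The latest of these is minute 152, so wash step runs minute 152 to 152 + 26 = minute 178.
After wash step (finishes minute 178), secondary incubation can start at minute 178 and finishes at minute 198.
Imaging cannot begin until secondary incubation (finishes minute 198). It runs from minute 198 to 198 + 40 = minute 238.
All tasks are finished once the last one completes. Finish times: Sample prep at 90, Lysis at 152, Incubation at 135, Wash step at 178, Secondary incubation at 198, Imaging at 238. The latest is minute 238.

238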